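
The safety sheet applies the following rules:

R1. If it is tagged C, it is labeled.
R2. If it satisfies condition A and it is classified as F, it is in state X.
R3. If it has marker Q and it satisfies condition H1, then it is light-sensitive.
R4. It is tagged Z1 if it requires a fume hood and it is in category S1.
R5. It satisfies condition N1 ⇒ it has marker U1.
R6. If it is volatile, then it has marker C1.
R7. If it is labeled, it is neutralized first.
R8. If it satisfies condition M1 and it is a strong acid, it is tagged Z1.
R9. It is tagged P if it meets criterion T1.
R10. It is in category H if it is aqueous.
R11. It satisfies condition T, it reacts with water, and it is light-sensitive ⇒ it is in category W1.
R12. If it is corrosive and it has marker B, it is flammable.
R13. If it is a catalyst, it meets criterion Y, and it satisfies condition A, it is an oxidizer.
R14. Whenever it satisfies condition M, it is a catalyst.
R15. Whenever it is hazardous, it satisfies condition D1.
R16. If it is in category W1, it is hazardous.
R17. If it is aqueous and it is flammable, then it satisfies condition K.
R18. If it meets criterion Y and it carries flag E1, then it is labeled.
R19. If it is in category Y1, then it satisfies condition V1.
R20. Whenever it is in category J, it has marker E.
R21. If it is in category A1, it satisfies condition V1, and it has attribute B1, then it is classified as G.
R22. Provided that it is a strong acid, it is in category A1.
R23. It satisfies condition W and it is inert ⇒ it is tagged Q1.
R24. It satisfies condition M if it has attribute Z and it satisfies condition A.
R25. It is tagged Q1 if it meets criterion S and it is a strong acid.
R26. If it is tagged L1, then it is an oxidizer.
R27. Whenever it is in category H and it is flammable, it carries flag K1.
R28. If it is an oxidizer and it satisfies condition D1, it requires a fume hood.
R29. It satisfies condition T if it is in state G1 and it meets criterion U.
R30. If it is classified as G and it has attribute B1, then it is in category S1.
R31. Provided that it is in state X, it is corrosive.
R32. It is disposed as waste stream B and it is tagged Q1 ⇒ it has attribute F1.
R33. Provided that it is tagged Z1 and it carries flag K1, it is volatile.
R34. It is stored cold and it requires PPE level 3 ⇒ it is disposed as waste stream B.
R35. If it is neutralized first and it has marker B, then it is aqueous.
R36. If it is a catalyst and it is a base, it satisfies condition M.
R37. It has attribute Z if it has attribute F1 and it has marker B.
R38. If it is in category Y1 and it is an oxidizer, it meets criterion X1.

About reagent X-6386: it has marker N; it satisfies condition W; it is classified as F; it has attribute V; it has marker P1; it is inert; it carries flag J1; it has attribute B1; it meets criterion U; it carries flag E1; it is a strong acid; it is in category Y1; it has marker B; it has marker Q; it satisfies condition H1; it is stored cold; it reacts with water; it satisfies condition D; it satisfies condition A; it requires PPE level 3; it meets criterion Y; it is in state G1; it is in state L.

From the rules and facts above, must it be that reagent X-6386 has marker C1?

Yes

By R2 (it satisfies condition A, it is classified as F): it is in state X.
By R3 (it has marker Q, it satisfies condition H1): it is light-sensitive.
By R18 (it meets criterion Y, it carries flag E1): it is labeled.
By R19 (it is in category Y1): it satisfies condition V1.
By R22 (it is a strong acid): it is in category A1.
By R23 (it satisfies condition W, it is inert): it is tagged Q1.
By R29 (it is in state G1, it meets criterion U): it satisfies condition T.
By R31 (it is in state X): it is corrosive.
By R34 (it is stored cold, it requires PPE level 3): it is disposed as waste stream B.
By R7 (it is labeled): it is neutralized first.
By R11 (it satisfies condition T, it reacts with water, it is light-sensitive): it is in category W1.
By R12 (it is corrosive, it has marker B): it is flammable.
By R16 (it is in category W1): it is hazardous.
By R21 (it is in category A1, it satisfies condition V1, it has attribute B1): it is classified as G.
By R30 (it is classified as G, it has attribute B1): it is in category S1.
By R32 (it is disposed as waste stream B, it is tagged Q1): it has attribute F1.
By R35 (it is neutralized first, it has marker B): it is aqueous.
By R37 (it has attribute F1, it has marker B): it has attribute Z.
By R10 (it is aqueous): it is in category H.
By R15 (it is hazardous): it satisfies condition D1.
By R24 (it has attribute Z, it satisfies condition A): it satisfies condition M.
By R27 (it is in category H, it is flammable): it carries flag K1.
By R14 (it satisfies condition M): it is a catalyst.
By R13 (it is a catalyst, it meets criterion Y, it satisfies condition A): it is an oxidizer.
By R28 (it is an oxidizer, it satisfies condition D1): it requires a fume hood.
By R4 (it requires a fume hood, it is in category S1): it is tagged Z1.
By R33 (it is tagged Z1, it carries flag K1): it is volatile.
By R6 (it is volatile): it has marker C1.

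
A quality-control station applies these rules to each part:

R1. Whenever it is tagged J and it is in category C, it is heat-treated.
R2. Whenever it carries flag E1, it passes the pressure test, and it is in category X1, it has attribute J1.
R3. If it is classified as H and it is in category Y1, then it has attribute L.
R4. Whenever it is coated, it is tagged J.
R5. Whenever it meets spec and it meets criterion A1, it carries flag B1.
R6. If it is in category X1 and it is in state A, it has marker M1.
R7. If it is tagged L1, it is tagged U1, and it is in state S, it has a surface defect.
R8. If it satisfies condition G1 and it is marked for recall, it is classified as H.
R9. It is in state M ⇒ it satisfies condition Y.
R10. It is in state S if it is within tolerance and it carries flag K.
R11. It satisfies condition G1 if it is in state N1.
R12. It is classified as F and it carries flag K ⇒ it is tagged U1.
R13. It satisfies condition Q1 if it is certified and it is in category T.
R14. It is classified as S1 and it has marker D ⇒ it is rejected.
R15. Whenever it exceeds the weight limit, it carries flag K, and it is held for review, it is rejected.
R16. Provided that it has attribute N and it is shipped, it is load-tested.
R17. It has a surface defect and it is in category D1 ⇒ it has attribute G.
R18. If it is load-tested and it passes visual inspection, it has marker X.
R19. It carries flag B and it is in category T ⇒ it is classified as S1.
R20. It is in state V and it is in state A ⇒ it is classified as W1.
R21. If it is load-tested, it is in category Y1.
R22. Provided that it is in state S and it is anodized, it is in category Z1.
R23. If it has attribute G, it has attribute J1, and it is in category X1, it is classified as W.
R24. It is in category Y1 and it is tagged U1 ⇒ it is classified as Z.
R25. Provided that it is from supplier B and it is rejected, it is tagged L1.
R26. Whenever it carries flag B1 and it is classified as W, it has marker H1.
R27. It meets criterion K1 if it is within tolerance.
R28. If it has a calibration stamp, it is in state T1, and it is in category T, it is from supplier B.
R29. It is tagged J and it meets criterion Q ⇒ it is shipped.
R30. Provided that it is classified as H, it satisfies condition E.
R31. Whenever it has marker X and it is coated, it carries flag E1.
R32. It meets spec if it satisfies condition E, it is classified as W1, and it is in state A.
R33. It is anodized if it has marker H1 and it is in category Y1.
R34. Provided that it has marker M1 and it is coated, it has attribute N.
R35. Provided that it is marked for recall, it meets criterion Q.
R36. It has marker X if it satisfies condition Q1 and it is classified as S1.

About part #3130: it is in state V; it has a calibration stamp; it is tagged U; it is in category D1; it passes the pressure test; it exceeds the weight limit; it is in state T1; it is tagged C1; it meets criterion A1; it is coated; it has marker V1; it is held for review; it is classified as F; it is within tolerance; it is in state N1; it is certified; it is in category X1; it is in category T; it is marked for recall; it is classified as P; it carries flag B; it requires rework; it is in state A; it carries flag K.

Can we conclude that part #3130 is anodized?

Yes

By R4 (it is coated): it is tagged J.
By R6 (it is in category X1, it is in state A): it has marker M1.
By R10 (it is within tolerance, it carries flag K): it is in state S.
By R11 (it is in state N1): it satisfies condition G1.
By R12 (it is classified as F, it carries flag K): it is tagged U1.
By R13 (it is certified, it is in category T): it satisfies condition Q1.
By R15 (it exceeds the weight limit, it carries flag K, it is held for review): it is rejected.
By R19 (it carries flag B, it is in category T): it is classified as S1.
By R20 (it is in state V, it is in state A): it is classified as W1.
By R28 (it has a calibration stamp, it is in state T1, it is in category T): it is from supplier B.
By R34 (it has marker M1, it is coated): it has attribute N.
By R35 (it is marked for recall): it meets criterion Q.
By R36 (it satisfies condition Q1, it is classified as S1): it has marker X.
By R8 (it satisfies condition G1, it is marked for recall): it is classified as H.
By R25 (it is from supplier B, it is rejected): it is tagged L1.
By R29 (it is tagged J, it meets criterion Q): it is shipped.
By R30 (it is classified as H): it satisfies condition E.
By R31 (it has marker X, it is coated): it carries flag E1.
By R32 (it satisfies condition E, it is classified as W1, it is in state A): it meets spec.
By R2 (it carries flag E1, it passes the pressure test, it is in category X1): it has attribute J1.
By R5 (it meets spec, it meets criterion A1): it carries flag B1.
By R7 (it is tagged L1, it is tagged U1, it is in state S): it has a surface defect.
By R16 (it has attribute N, it is shipped): it is load-tested.
By R17 (it has a surface defect, it is in category D1): it has attribute G.
By R21 (it is load-tested): it is in category Y1.
By R23 (it has attribute G, it has attribute J1, it is in category X1): it is classified as W.
By R26 (it carries flag B1, it is classified as W): it has marker H1.
By R33 (it has marker H1, it is in category Y1): it is anodized.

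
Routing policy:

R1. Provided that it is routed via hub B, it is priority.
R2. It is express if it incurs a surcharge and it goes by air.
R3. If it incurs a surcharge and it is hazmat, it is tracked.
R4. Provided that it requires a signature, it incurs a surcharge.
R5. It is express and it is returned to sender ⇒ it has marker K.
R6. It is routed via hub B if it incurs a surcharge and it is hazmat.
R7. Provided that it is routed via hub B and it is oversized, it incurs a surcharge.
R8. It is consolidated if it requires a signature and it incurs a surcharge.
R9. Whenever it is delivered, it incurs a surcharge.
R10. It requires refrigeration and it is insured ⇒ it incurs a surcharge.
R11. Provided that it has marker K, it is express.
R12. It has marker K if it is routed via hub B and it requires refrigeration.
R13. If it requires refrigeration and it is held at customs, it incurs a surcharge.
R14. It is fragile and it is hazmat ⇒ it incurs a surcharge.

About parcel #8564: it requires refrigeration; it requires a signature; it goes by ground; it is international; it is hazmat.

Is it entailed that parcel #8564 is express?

Yes

By R4 (it requires a signature): it incurs a surcharge.
By R6 (it incurs a surcharge, it is hazmat): it is routed via hub B.
By R12 (it is routed via hub B, it requires refrigeration): it has marker K.
By R11 (it has marker K): it is express.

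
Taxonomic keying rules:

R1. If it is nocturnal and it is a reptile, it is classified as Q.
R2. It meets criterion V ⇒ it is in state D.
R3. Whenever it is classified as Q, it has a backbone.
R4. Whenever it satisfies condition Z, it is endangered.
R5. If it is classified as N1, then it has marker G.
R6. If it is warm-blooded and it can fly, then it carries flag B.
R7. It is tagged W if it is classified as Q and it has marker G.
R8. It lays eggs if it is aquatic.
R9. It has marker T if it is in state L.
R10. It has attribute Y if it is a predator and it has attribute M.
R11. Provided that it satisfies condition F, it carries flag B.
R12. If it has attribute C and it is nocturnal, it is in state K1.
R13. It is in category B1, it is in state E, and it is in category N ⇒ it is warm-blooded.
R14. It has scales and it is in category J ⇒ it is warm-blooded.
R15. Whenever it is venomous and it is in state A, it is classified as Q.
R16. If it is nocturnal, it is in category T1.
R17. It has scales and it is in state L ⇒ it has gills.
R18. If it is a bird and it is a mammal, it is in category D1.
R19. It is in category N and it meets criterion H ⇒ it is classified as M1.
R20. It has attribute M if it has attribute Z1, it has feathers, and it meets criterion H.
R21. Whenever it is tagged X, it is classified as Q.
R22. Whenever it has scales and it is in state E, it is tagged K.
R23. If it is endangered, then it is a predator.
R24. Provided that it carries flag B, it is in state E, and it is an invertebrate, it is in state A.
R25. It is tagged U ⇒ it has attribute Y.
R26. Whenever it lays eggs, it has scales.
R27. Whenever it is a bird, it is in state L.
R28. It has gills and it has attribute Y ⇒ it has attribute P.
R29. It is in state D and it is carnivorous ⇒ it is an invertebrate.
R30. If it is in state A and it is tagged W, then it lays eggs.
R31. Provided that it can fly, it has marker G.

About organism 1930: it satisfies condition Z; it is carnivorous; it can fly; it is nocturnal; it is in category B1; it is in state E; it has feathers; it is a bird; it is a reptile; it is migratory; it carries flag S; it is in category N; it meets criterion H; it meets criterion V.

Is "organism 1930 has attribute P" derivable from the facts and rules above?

No

Forward chaining from the given facts derives: is classified as Q, is in state D, has a backbone, is endangered, is warm-blooded, is in category T1, is classified as M1, is a predator, is in state L, is an invertebrate, has marker G, carries flag B, is tagged W, has marker T, is in state A, lays eggs, has scales, has gills, is tagged K.
The only rule concluding "it has attribute P" is R28, which needs "it has attribute Y"; that is never established.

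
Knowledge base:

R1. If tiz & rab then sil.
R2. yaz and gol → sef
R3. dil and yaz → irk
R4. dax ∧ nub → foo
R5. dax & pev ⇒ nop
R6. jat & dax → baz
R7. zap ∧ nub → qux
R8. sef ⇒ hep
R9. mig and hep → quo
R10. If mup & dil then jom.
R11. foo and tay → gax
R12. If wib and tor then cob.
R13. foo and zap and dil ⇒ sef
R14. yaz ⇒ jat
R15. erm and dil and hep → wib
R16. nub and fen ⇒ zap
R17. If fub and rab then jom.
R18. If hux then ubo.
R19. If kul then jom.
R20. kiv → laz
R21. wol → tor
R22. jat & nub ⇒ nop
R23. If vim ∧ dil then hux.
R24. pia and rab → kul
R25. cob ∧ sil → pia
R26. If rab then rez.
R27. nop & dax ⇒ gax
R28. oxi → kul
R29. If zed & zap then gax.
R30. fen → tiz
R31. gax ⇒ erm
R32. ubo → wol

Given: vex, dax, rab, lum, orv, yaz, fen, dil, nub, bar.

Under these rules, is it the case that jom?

Forward chaining from the given facts derives: irk, foo, jat, zap, nop, rez, gax, tiz, erm, sil, baz, qux, sef, hep, wib.
Rules concluding jom: R10 needs mup; R17 needs fub; R19 needs kul — none of these are established.

No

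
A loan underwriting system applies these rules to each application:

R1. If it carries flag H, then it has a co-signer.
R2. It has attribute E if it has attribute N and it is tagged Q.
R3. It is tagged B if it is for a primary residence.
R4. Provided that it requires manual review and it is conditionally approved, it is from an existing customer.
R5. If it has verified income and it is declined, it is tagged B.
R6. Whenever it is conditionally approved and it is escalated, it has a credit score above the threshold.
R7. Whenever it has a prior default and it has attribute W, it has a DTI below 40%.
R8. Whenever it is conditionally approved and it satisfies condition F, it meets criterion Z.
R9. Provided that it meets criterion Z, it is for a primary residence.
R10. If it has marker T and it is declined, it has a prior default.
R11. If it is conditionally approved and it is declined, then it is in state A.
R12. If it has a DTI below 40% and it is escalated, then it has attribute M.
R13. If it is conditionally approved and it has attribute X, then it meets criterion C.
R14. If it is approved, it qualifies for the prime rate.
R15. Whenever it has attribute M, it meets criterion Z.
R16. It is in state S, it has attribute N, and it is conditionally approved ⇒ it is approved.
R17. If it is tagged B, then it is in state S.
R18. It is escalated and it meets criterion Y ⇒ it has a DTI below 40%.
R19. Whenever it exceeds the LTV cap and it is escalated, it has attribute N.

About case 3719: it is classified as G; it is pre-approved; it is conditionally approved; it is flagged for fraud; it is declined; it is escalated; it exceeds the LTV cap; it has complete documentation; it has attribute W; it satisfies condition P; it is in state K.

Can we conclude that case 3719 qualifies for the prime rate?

Forward chaining from the given facts derives: has a credit score above the threshold, is in state A, has attribute N.
The only rule concluding "it qualifies for the prime rate" is R14, which needs "it is approved"; that is never established.

No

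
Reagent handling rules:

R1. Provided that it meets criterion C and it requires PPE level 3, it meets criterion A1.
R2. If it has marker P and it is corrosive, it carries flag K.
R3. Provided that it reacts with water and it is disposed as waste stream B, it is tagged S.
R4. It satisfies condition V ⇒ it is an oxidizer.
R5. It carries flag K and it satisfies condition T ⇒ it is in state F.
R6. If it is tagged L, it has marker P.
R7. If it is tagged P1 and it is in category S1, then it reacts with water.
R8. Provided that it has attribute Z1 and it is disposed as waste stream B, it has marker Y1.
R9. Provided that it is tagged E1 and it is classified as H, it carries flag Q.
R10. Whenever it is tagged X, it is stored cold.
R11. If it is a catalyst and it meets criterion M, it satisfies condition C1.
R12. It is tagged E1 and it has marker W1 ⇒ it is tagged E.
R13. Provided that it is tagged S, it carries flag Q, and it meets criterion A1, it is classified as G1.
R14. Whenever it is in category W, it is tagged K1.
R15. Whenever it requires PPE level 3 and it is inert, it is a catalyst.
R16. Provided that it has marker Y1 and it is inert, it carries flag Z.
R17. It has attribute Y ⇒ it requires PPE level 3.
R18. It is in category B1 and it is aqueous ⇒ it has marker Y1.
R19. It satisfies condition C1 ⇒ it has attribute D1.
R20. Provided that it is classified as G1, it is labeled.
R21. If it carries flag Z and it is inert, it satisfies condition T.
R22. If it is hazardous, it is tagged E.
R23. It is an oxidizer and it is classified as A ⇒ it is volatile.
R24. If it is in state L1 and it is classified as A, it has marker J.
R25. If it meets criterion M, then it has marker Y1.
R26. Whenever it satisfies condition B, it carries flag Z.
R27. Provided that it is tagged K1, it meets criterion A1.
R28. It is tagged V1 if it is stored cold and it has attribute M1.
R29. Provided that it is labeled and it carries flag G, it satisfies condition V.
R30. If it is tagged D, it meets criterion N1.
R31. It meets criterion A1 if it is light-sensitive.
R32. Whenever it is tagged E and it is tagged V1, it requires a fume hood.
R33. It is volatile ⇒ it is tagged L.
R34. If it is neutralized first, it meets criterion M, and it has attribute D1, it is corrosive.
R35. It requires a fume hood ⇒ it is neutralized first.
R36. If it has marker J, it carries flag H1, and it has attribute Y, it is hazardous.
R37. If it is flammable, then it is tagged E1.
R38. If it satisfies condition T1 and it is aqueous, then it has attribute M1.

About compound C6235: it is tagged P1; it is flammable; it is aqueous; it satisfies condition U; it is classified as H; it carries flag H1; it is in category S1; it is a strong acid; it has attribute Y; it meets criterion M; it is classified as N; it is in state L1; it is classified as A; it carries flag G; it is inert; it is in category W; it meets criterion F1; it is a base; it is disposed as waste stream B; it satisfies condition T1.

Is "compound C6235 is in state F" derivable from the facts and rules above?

No

Forward chaining from the given facts derives: reacts with water, is tagged K1, requires PPE level 3, has marker J, has marker Y1, meets criterion A1, is hazardous, is tagged E1, has attribute M1, is tagged S, carries flag Q, is classified as G1, is a catalyst, carries flag Z, is labeled, satisfies condition T, is tagged E, satisfies condition V, is an oxidizer, satisfies condition C1, has attribute D1, is volatile, is tagged L, has marker P.
The only rule concluding "it is in state F" is R5, which needs "it carries flag K"; that is never established.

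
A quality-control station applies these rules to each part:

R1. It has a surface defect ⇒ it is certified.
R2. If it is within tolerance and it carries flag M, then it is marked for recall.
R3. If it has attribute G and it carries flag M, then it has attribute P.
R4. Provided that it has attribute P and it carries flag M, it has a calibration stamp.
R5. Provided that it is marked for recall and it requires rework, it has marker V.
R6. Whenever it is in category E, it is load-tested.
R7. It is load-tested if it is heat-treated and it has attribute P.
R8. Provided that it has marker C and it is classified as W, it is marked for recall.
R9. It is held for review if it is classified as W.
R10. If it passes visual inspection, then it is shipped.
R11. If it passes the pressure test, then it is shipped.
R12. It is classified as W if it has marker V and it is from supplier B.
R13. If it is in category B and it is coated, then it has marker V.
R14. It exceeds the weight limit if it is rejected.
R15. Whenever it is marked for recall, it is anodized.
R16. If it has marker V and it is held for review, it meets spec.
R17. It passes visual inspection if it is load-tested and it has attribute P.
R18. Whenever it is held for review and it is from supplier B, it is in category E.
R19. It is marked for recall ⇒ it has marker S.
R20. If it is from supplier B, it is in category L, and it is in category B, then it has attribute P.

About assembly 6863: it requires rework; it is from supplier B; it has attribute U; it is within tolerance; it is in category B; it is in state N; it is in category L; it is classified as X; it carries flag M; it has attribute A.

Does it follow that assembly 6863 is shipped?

By R2 (it is within tolerance, it carries flag M): it is marked for recall.
By R5 (it is marked for recall, it requires rework): it has marker V.
By R12 (it has marker V, it is from supplier B): it is classified as W.
By R20 (it is from supplier B, it is in category L, it is in category B): it has attribute P.
By R9 (it is classified as W): it is held for review.
By R18 (it is held for review, it is from supplier B): it is in category E.
By R6 (it is in category E): it is load-tested.
By R17 (it is load-tested, it has attribute P): it passes visual inspection.
By R10 (it passes visual inspection): it is shipped.

Yes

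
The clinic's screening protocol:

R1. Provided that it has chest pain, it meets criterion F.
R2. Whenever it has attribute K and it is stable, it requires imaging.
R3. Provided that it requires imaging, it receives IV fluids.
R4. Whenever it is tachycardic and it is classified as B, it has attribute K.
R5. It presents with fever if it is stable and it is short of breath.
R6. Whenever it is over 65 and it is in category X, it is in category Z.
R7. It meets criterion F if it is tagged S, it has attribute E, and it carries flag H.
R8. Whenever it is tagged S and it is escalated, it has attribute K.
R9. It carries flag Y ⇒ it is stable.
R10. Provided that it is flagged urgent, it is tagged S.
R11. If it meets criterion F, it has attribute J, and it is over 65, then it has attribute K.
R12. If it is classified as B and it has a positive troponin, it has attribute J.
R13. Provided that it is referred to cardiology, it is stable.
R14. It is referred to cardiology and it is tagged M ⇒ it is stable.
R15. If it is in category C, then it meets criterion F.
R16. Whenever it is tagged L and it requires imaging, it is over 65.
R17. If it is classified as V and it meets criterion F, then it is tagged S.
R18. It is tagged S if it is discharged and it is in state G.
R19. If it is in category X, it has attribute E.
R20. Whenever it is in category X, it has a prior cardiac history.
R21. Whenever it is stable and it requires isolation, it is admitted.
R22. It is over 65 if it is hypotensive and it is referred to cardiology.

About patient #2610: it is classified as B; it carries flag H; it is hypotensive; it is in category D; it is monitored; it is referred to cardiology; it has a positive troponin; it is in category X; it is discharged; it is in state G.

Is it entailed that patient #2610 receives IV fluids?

Yes

By R12 (it is classified as B, it has a positive troponin): it has attribute J.
By R13 (it is referred to cardiology): it is stable.
By R18 (it is discharged, it is in state G): it is tagged S.
By R19 (it is in category X): it has attribute E.
By R22 (it is hypotensive, it is referred to cardiology): it is over 65.
By R7 (it is tagged S, it has attribute E, it carries flag H): it meets criterion F.
By R11 (it meets criterion F, it has attribute J, it is over 65): it has attribute K.
By R2 (it has attribute K, it is stable): it requires imaging.
By R3 (it requires imaging): it receives IV fluids.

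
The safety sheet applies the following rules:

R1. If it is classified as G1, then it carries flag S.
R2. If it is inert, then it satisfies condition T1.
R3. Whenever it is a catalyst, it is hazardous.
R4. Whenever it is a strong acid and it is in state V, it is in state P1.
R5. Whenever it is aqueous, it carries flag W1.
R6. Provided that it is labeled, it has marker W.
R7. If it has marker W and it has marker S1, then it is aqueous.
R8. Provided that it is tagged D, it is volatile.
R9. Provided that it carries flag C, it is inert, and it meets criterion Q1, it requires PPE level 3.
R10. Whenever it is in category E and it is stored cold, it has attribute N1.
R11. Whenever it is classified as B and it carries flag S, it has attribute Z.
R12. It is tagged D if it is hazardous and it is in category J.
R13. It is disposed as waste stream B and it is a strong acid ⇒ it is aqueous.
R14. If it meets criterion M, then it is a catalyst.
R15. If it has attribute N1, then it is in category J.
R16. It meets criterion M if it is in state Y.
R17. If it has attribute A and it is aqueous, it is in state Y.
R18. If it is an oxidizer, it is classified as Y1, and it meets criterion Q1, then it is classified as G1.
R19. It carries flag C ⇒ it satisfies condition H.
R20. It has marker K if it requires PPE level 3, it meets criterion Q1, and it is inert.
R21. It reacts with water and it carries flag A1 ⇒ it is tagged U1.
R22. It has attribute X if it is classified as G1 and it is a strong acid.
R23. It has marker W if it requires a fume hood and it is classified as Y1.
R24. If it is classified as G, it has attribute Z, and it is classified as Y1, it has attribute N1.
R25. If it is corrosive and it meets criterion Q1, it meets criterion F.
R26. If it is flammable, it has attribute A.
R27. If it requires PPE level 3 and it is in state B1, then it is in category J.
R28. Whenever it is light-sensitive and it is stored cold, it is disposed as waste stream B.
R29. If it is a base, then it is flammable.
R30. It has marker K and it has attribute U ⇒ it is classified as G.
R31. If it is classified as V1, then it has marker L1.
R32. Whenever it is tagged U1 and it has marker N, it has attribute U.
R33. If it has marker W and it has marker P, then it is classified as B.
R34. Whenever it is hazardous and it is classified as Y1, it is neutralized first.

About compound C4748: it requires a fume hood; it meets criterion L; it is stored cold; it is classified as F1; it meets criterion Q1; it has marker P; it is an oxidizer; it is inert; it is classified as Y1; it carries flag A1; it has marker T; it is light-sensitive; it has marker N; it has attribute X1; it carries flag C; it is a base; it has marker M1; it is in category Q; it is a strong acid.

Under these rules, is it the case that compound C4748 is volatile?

No

Forward chaining from the given facts derives: satisfies condition T1, requires PPE level 3, is classified as G1, satisfies condition H, has marker K, has attribute X, has marker W, is disposed as waste stream B, is flammable, is classified as B, carries flag S, has attribute Z, is aqueous, has attribute A, carries flag W1, is in state Y, meets criterion M, is a catalyst, is hazardous, is neutralized first.
The only rule concluding "it is volatile" is R8, which needs "it is tagged D"; that is never established.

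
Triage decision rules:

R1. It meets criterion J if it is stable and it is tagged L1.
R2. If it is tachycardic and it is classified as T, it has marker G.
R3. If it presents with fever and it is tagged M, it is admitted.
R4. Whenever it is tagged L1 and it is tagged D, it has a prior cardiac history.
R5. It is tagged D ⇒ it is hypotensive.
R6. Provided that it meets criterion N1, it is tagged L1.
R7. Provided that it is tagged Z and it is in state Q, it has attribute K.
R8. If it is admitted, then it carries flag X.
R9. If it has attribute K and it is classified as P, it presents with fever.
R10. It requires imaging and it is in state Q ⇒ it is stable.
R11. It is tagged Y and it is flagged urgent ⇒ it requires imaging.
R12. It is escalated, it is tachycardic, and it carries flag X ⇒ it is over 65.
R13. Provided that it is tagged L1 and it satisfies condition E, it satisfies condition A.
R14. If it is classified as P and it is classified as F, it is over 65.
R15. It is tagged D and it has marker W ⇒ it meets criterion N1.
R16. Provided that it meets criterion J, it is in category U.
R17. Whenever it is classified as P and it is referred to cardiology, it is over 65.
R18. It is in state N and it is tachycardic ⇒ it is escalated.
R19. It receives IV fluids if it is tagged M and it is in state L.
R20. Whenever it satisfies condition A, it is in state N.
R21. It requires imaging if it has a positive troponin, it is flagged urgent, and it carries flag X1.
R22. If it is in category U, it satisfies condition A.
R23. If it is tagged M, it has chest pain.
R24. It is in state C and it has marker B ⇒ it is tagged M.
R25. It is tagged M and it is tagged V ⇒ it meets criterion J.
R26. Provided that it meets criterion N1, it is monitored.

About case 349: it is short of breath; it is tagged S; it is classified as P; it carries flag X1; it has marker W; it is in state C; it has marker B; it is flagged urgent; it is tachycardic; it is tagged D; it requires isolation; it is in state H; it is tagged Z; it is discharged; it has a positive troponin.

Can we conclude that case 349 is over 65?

No

Forward chaining from the given facts derives: is hypotensive, meets criterion N1, requires imaging, is tagged M, is monitored, is tagged L1, has chest pain, has a prior cardiac history.
Rules concluding "it is over 65": R12 needs "it is escalated"; R14 needs "it is classified as F"; R17 needs "it is referred to cardiology" — none of these are established.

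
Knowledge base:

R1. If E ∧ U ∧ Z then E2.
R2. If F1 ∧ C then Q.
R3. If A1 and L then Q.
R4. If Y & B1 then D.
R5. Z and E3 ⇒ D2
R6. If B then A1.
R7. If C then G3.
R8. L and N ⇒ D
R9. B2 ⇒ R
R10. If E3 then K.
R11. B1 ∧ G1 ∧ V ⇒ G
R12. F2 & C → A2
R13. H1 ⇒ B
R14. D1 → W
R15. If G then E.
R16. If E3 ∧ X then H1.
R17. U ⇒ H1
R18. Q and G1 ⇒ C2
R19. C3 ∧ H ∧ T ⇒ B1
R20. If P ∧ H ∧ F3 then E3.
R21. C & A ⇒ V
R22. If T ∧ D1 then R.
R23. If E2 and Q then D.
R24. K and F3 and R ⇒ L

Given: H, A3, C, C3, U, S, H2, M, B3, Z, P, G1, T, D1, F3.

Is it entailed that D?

No

Forward chaining from the given facts derives: G3, W, H1, B1, E3, R, D2, K, B, L, A1, Q, C2.
Rules concluding D: R4 needs Y; R8 needs N; R23 needs E2 — none of these are established.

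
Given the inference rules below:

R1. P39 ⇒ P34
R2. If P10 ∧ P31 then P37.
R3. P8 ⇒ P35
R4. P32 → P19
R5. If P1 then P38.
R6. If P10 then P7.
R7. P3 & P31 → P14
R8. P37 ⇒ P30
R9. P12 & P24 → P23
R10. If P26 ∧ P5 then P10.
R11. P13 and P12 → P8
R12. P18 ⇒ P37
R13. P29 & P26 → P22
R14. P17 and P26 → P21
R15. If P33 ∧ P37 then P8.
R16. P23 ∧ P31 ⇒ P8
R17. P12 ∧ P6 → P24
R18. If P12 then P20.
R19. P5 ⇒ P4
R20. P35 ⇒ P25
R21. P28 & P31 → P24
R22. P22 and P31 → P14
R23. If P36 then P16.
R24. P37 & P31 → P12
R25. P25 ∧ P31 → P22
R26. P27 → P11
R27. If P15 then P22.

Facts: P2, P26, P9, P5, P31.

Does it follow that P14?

Forward chaining from the given facts derives: P10, P4, P37, P7, P30, P12, P20.
Rules concluding P14: R7 needs P3; R22 needs P22 — none of these are established.

No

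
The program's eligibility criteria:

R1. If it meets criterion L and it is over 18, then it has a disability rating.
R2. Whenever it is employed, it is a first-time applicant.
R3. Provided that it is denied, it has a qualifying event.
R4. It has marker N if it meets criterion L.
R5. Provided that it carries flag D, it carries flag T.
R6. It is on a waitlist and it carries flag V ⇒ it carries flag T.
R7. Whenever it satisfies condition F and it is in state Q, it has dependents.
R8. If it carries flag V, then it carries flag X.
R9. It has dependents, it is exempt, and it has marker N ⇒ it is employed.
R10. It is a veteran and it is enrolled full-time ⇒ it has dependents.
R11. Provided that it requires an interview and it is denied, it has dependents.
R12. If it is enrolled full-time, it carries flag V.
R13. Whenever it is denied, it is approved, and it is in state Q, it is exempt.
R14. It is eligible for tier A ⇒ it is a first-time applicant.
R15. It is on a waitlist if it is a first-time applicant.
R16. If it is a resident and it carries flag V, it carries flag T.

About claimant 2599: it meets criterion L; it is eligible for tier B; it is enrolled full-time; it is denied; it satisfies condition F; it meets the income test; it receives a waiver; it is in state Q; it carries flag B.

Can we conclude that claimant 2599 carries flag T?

Forward chaining from the given facts derives: has a qualifying event, has marker N, has dependents, carries flag V, carries flag X.
Rules concluding "it carries flag T": R5 needs "it carries flag D"; R6 needs "it is on a waitlist"; R16 needs "it is a resident" — none of these are established.

No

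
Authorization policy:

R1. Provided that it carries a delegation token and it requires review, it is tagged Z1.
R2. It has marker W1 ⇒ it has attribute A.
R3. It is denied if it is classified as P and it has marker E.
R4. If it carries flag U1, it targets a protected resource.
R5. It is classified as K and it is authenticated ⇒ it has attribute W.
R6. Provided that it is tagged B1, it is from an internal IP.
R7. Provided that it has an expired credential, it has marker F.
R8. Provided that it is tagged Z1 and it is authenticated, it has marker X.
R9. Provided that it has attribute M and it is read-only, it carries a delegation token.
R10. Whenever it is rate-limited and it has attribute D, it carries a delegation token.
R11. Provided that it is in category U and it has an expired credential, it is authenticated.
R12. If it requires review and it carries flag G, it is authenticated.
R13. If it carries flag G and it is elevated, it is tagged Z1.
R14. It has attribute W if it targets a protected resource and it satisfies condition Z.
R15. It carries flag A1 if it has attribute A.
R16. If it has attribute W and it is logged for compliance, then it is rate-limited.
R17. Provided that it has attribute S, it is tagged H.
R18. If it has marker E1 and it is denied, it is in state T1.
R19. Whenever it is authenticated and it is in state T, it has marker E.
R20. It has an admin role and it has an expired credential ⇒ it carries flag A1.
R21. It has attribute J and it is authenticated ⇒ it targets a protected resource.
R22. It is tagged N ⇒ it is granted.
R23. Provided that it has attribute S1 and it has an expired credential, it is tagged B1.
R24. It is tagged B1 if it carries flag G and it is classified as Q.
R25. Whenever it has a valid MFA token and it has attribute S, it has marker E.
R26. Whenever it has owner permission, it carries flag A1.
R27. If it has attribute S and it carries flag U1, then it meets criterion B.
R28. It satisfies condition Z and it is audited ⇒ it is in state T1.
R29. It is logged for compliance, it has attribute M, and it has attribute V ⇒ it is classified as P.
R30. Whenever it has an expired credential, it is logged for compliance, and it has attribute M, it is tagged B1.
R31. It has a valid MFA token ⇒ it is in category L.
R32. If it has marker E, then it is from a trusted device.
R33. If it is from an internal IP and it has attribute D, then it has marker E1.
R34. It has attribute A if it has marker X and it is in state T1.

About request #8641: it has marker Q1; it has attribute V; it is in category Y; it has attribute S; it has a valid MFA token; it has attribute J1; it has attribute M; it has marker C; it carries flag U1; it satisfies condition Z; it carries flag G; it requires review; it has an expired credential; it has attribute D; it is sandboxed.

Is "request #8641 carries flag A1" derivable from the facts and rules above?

No

Forward chaining from the given facts derives: targets a protected resource, has marker F, is authenticated, has attribute W, is tagged H, has marker E, meets criterion B, is in category L, is from a trusted device.
Rules concluding "it carries flag A1": R15 needs "it has attribute A"; R20 needs "it has an admin role"; R26 needs "it has owner permission" — none of these are established.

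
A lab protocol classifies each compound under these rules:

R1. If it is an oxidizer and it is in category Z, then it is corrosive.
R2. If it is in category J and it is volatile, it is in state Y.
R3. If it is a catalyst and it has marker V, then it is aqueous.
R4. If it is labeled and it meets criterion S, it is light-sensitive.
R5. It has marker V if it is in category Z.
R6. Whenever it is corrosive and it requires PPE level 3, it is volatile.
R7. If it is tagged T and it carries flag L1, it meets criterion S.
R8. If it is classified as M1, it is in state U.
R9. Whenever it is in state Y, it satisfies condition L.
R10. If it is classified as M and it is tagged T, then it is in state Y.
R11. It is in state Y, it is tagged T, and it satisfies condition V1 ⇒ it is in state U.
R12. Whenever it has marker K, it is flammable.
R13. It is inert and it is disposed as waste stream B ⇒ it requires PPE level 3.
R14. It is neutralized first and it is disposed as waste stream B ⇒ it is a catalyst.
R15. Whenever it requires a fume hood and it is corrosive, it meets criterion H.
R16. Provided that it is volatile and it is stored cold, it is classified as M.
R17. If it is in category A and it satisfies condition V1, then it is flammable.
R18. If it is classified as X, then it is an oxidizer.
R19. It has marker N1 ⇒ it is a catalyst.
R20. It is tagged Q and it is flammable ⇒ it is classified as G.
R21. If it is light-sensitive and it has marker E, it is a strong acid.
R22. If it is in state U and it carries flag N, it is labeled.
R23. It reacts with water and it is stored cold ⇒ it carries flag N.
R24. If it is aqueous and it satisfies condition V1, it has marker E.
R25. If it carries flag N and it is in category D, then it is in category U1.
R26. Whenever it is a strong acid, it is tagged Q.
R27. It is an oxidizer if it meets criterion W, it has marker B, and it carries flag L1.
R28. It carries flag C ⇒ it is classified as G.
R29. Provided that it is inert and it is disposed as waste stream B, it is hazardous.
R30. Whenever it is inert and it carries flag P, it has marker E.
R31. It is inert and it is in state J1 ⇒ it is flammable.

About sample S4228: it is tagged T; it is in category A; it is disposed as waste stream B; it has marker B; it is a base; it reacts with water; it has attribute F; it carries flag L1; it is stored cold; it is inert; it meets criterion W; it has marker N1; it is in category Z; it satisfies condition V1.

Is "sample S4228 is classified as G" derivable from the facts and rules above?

By R5 (it is in category Z): it has marker V.
By R7 (it is tagged T, it carries flag L1): it meets criterion S.
By R13 (it is inert, it is disposed as waste stream B): it requires PPE level 3.
By R17 (it is in category A, it satisfies condition V1): it is flammable.
By R19 (it has marker N1): it is a catalyst.
By R23 (it reacts with water, it is stored cold): it carries flag N.
By R27 (it meets criterion W, it has marker B, it carries flag L1): it is an oxidizer.
By R1 (it is an oxidizer, it is in category Z): it is corrosive.
By R3 (it is a catalyst, it has marker V): it is aqueous.
By R6 (it is corrosive, it requires PPE level 3): it is volatile.
By R16 (it is volatile, it is stored cold): it is classified as M.
By R24 (it is aqueous, it satisfies condition V1): it has marker E.
By R10 (it is classified as M, it is tagged T): it is in state Y.
By R11 (it is in state Y, it is tagged T, it satisfies condition V1): it is in state U.
By R22 (it is in state U, it carries flag N): it is labeled.
By R4 (it is labeled, it meets criterion S): it is light-sensitive.
By R21 (it is light-sensitive, it has marker E): it is a strong acid.
By R26 (it is a strong acid): it is tagged Q.
By R20 (it is tagged Q, it is flammable): it is classified as G.

Yes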